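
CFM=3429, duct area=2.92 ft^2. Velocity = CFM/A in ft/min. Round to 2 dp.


V = 3429 / 2.92 = 1174.32 ft/min

1174.32 ft/min


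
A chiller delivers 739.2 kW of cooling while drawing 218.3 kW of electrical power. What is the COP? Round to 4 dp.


COP = 739.2 / 218.3 = 3.3862

3.3862


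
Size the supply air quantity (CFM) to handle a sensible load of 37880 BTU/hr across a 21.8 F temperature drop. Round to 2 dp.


CFM = 37880 / (1.08 * 21.8) = 1608.90

1608.90 CFM


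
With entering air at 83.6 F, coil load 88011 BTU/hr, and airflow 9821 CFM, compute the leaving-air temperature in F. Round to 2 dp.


dT = 88011/(1.08*9821) = 8.2977
T_leave = 83.6 - 8.2977 = 75.30 F

75.30 F


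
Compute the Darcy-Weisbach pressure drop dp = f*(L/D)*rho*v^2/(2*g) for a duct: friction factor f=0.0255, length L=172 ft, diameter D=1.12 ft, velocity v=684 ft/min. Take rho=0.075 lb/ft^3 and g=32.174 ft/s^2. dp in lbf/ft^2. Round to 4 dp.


v_fps = 684/60 = 11.4 ft/s
dp = 0.0255*(172/1.12)*0.075*11.4^2/(2*32.174) = 0.5932 lbf/ft^2

0.5932 lbf/ft^2


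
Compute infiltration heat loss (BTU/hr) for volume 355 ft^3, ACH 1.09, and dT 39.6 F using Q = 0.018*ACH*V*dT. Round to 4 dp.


Q = 0.018 * 1.09 * 355 * 39.6 = 275.8180 BTU/hr

275.8180 BTU/hr


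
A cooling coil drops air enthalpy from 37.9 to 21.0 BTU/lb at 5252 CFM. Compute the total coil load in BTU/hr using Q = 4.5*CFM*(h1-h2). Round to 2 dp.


Q = 4.5 * 5252 * (37.9 - 21.0) = 399414.60 BTU/hr

399414.60 BTU/hr


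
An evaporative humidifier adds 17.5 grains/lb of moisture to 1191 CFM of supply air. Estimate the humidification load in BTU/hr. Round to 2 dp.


Q = 0.68 * 1191 * 17.5 = 14172.90 BTU/hr

14172.90 BTU/hr


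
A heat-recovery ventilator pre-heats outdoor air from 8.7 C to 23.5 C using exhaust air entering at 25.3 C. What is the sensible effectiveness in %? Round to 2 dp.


eff = (23.5-8.7)/(25.3-8.7)*100 = 89.16 %

89.16 %


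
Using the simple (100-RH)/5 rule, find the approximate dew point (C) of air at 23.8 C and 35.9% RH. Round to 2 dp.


Td = 23.8 - (100-35.9)/5 = 10.98 C

10.98 C


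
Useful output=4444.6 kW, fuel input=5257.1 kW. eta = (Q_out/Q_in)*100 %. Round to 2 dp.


eta = (4444.6/5257.1)*100 = 84.54 %

84.54 %


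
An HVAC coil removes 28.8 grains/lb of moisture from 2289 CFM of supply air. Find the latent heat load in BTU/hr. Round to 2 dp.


Q = 0.68 * 2289 * 28.8 = 44827.78 BTU/hr

44827.78 BTU/hr


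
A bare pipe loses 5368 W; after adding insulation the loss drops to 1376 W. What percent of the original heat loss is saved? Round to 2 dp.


Savings = ((5368-1376)/5368)*100 = 74.37 %

74.37 %


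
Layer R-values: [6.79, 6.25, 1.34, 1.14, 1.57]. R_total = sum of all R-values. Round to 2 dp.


R_total = 6.79 + 6.25 + 1.34 + 1.14 + 1.57 = 17.09

17.09


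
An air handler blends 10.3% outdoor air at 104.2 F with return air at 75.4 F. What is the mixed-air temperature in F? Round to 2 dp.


T_mix = 75.4 + (10.3/100)*(104.2-75.4) = 78.37 F

78.37 F


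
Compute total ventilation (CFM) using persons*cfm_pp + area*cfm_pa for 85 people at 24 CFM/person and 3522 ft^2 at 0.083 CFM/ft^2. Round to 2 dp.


Total = 85*24 + 3522*0.083 = 2332.33 CFM

2332.33 CFM


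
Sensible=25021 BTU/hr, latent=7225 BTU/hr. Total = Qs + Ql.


Qt = 25021 + 7225 = 32246 BTU/hr

32246 BTU/hr


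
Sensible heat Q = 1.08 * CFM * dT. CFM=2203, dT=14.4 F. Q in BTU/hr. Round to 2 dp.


Q = 1.08 * 2203 * 14.4 = 34261.06 BTU/hr

34261.06 BTU/hr


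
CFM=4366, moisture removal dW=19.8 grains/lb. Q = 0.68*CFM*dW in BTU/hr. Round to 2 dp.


Q = 0.68 * 4366 * 19.8 = 58783.82 BTU/hr

58783.82 BTU/hr


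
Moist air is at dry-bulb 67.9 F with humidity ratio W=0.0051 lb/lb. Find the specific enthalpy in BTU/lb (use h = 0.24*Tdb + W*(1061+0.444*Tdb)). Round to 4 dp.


h = 0.24*67.9 + 0.0051*(1061+0.444*67.9) = 21.8609 BTU/lb

21.8609 BTU/lb


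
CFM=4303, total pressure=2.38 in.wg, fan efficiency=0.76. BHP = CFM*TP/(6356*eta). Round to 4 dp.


BHP = 4303 * 2.38 / (6356 * 0.76) = 2.1201 hp

2.1201 hp


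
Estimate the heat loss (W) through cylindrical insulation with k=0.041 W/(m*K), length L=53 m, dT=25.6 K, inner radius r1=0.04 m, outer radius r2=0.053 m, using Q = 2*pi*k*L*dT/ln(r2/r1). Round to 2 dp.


Q = 2*pi*0.041*53*25.6/ln(0.053/0.04) = 1242.04 W

1242.04 W


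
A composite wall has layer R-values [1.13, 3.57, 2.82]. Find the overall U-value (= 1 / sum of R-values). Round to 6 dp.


R_total = 1.13 + 3.57 + 2.82 = 7.52
U = 1/7.52 = 0.132979

0.132979


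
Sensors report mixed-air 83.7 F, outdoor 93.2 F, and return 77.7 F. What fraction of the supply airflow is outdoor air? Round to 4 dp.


frac = (83.7 - 77.7) / (93.2 - 77.7) = 0.3871

0.3871


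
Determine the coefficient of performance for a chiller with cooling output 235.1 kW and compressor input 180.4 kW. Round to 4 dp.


COP = 235.1 / 180.4 = 1.3032

1.3032


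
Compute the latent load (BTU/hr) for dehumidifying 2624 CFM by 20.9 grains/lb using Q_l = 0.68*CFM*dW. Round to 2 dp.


Q = 0.68 * 2624 * 20.9 = 37292.29 BTU/hr

37292.29 BTU/hr


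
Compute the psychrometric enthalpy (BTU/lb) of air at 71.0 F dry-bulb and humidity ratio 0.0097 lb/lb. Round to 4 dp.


h = 0.24*71.0 + 0.0097*(1061+0.444*71.0) = 27.6375 BTU/lb

27.6375 BTU/lb


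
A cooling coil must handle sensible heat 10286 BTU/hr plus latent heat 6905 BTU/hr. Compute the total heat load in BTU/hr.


Qt = 10286 + 6905 = 17191 BTU/hr

17191 BTU/hr


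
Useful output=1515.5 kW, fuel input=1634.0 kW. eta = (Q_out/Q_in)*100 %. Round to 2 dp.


eta = (1515.5/1634.0)*100 = 92.75 %

92.75 %


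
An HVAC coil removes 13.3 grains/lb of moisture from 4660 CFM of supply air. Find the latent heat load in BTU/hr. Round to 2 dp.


Q = 0.68 * 4660 * 13.3 = 42145.04 BTU/hr

42145.04 BTU/hr


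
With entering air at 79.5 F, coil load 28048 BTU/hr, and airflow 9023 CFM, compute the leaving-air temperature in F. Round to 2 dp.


dT = 28048/(1.08*9023) = 2.8782
T_leave = 79.5 - 2.8782 = 76.62 F

76.62 F


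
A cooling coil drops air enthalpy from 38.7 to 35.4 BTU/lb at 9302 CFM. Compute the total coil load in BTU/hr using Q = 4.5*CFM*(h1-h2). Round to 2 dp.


Q = 4.5 * 9302 * (38.7 - 35.4) = 138134.70 BTU/hr

138134.70 BTU/hr


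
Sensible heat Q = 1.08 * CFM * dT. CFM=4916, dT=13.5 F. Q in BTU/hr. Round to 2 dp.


Q = 1.08 * 4916 * 13.5 = 71675.28 BTU/hr

71675.28 BTU/hr


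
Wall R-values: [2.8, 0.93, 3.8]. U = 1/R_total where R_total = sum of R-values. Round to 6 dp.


R_total = 2.8 + 0.93 + 3.8 = 7.53
U = 1/7.53 = 0.132802

0.132802


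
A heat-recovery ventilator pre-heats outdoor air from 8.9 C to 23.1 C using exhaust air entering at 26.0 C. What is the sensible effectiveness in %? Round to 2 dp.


eff = (23.1-8.9)/(26.0-8.9)*100 = 83.04 %

83.04 %


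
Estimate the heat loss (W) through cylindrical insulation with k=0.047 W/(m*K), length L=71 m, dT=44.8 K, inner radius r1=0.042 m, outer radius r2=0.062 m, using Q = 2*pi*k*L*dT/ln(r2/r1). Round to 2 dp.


Q = 2*pi*0.047*71*44.8/ln(0.062/0.042) = 2411.83 W

2411.83 W


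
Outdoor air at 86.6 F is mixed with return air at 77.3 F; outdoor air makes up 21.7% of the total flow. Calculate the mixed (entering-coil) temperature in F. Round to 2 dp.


T_mix = 77.3 + (21.7/100)*(86.6-77.3) = 79.32 F

79.32 F


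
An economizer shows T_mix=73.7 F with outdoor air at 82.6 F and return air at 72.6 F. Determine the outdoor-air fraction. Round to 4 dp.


frac = (73.7 - 72.6) / (82.6 - 72.6) = 0.1100

0.1100


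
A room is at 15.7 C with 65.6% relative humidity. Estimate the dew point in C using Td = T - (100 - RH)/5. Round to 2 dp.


Td = 15.7 - (100-65.6)/5 = 8.82 C

8.82 C


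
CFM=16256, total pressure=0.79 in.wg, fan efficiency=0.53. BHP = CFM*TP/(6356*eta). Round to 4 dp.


BHP = 16256 * 0.79 / (6356 * 0.53) = 3.8122 hp

3.8122 hp


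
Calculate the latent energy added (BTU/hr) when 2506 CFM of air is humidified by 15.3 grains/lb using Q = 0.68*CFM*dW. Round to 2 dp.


Q = 0.68 * 2506 * 15.3 = 26072.42 BTU/hr

26072.42 BTU/hr


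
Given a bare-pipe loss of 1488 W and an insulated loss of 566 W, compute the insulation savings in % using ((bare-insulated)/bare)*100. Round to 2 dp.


Savings = ((1488-566)/1488)*100 = 61.96 %

61.96 %


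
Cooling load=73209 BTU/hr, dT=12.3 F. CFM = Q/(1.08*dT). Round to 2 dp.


CFM = 73209 / (1.08 * 12.3) = 5511.07

5511.07 CFM


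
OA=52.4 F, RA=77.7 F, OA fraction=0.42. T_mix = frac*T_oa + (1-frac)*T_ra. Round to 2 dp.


T_mix = 0.42*52.4 + 0.58*77.7 = 67.07 F

67.07 F


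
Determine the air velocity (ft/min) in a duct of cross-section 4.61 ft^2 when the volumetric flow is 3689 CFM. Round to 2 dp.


V = 3689 / 4.61 = 800.22 ft/min

800.22 ft/min


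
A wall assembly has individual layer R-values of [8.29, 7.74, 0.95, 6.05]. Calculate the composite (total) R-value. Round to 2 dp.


R_total = 8.29 + 7.74 + 0.95 + 6.05 = 23.03

23.03


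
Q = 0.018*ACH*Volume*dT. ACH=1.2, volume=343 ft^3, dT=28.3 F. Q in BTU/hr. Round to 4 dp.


Q = 0.018 * 1.2 * 343 * 28.3 = 209.6690 BTU/hr

209.6690 BTU/hr


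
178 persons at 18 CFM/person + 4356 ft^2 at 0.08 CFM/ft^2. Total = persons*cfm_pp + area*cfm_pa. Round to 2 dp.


Total = 178*18 + 4356*0.08 = 3552.48 CFM

3552.48 CFM


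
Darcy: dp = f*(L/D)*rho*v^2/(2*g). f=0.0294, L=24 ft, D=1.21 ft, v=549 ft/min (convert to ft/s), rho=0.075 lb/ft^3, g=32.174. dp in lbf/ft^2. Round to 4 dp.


v_fps = 549/60 = 9.15 ft/s
dp = 0.0294*(24/1.21)*0.075*9.15^2/(2*32.174) = 0.0569 lbf/ft^2

0.0569 lbf/ft^2


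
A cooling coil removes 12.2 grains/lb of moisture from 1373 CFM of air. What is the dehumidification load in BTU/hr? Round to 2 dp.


Q = 0.68 * 1373 * 12.2 = 11390.41 BTU/hr

11390.41 BTU/hr


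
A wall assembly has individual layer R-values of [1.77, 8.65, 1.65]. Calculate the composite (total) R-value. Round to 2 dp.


R_total = 1.77 + 8.65 + 1.65 = 12.07

12.07


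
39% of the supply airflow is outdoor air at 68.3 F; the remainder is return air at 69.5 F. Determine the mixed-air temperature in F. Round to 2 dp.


T_mix = 0.39*68.3 + 0.61*69.5 = 69.03 F

69.03 F


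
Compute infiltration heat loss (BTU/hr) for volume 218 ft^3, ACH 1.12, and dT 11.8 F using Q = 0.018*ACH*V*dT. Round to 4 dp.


Q = 0.018 * 1.12 * 218 * 11.8 = 51.8596 BTU/hr

51.8596 BTU/hr


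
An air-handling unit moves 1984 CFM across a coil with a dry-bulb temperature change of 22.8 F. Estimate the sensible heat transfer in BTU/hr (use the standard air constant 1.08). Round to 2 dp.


Q = 1.08 * 1984 * 22.8 = 48854.02 BTU/hr

48854.02 BTU/hr


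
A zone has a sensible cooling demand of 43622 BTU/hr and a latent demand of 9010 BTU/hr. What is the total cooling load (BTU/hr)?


Qt = 43622 + 9010 = 52632 BTU/hr

52632 BTU/hr


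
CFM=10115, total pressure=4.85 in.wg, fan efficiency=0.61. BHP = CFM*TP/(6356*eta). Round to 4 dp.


BHP = 10115 * 4.85 / (6356 * 0.61) = 12.6530 hp

12.6530 hp


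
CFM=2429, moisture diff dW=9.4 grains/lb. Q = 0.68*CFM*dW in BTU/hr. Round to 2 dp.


Q = 0.68 * 2429 * 9.4 = 15526.17 BTU/hr

15526.17 BTU/hr


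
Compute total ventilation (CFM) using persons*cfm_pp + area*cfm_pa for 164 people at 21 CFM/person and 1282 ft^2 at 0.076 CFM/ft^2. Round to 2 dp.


Total = 164*21 + 1282*0.076 = 3541.43 CFM

3541.43 CFM


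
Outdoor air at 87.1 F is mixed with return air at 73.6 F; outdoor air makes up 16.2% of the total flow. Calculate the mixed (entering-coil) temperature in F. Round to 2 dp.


T_mix = 73.6 + (16.2/100)*(87.1-73.6) = 75.79 F

75.79 F


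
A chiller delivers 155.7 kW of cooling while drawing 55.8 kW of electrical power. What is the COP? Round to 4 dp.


COP = 155.7 / 55.8 = 2.7903

2.7903


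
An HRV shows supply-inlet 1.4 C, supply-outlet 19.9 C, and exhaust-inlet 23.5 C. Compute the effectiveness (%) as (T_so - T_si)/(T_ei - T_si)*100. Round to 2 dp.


eff = (19.9-1.4)/(23.5-1.4)*100 = 83.71 %

83.71 %


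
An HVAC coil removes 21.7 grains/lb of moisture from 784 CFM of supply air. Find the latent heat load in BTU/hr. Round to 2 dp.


Q = 0.68 * 784 * 21.7 = 11568.70 BTU/hr

11568.70 BTU/hr


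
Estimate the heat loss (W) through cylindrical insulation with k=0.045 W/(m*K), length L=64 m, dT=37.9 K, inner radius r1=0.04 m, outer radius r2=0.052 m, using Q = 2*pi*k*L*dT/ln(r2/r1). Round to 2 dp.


Q = 2*pi*0.045*64*37.9/ln(0.052/0.04) = 2614.01 W

2614.01 W


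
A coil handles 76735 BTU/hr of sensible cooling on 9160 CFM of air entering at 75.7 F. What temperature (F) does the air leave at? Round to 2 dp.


dT = 76735/(1.08*9160) = 7.7567
T_leave = 75.7 - 7.7567 = 67.94 F

67.94 F


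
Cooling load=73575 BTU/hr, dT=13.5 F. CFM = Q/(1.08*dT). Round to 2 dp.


CFM = 73575 / (1.08 * 13.5) = 5046.30

5046.30 CFM


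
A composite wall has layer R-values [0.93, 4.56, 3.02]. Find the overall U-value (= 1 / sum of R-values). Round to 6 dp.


R_total = 0.93 + 4.56 + 3.02 = 8.51
U = 1/8.51 = 0.117509

0.117509


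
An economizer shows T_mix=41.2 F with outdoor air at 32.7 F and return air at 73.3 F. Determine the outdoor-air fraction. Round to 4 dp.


frac = (41.2 - 73.3) / (32.7 - 73.3) = 0.7906

0.7906


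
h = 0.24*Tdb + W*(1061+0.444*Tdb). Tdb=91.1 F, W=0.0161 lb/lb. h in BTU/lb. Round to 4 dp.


h = 0.24*91.1 + 0.0161*(1061+0.444*91.1) = 39.5973 BTU/lb

39.5973 BTU/lb


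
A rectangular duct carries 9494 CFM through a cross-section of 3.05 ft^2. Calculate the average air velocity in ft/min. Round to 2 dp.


V = 9494 / 3.05 = 3112.79 ft/min

3112.79 ft/min


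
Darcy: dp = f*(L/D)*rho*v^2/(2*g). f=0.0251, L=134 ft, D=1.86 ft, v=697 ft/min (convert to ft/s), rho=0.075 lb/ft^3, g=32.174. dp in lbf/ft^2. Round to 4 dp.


v_fps = 697/60 = 11.6167 ft/s
dp = 0.0251*(134/1.86)*0.075*11.6167^2/(2*32.174) = 0.2844 lbf/ft^2

0.2844 lbf/ft^2


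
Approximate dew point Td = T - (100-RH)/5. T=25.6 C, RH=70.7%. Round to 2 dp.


Td = 25.6 - (100-70.7)/5 = 19.74 C

19.74 C


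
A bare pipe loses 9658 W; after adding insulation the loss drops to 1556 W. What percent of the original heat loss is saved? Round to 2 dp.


Savings = ((9658-1556)/9658)*100 = 83.89 %

83.89 %


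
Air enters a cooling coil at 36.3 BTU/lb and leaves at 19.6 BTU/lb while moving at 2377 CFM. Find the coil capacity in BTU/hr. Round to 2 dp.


Q = 4.5 * 2377 * (36.3 - 19.6) = 178631.55 BTU/hr

178631.55 BTU/hr


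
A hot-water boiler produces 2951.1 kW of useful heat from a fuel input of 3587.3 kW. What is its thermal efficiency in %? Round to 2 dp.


eta = (2951.1/3587.3)*100 = 82.27 %

82.27 %


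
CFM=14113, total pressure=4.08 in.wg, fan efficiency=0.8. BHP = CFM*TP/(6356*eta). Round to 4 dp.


BHP = 14113 * 4.08 / (6356 * 0.8) = 11.3242 hp

11.3242 hp


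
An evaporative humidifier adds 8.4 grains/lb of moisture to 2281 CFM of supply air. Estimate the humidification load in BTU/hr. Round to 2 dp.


Q = 0.68 * 2281 * 8.4 = 13029.07 BTU/hr

13029.07 BTU/hr


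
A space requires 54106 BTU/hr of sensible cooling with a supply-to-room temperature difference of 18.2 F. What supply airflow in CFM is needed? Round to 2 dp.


CFM = 54106 / (1.08 * 18.2) = 2752.65

2752.65 CFM


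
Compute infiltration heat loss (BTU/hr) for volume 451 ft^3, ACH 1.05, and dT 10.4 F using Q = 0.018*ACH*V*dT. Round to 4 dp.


Q = 0.018 * 1.05 * 451 * 10.4 = 88.6486 BTU/hr

88.6486 BTU/hr


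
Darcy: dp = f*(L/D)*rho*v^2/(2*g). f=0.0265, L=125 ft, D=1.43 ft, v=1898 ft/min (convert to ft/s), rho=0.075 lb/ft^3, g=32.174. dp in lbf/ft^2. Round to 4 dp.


v_fps = 1898/60 = 31.6333 ft/s
dp = 0.0265*(125/1.43)*0.075*31.6333^2/(2*32.174) = 2.7017 lbf/ft^2

2.7017 lbf/ft^2


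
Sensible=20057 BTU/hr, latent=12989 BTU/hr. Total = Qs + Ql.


Qt = 20057 + 12989 = 33046 BTU/hr

33046 BTU/hr


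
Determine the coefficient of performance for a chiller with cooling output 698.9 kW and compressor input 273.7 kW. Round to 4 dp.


COP = 698.9 / 273.7 = 2.5535

2.5535


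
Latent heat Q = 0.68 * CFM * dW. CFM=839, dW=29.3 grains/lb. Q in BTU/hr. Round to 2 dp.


Q = 0.68 * 839 * 29.3 = 16716.24 BTU/hr

16716.24 BTU/hr


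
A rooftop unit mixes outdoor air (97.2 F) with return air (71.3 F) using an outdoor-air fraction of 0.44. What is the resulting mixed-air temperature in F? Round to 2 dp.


T_mix = 0.44*97.2 + 0.56*71.3 = 82.70 F

82.70 F


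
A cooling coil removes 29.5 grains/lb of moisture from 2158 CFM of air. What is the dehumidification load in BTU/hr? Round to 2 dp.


Q = 0.68 * 2158 * 29.5 = 43289.48 BTU/hr

43289.48 BTU/hr


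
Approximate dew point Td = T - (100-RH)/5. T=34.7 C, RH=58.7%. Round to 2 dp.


Td = 34.7 - (100-58.7)/5 = 26.44 C

26.44 C


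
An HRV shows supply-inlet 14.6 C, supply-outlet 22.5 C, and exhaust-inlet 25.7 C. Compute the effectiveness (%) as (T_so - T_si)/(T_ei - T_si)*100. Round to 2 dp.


eff = (22.5-14.6)/(25.7-14.6)*100 = 71.17 %

71.17 %


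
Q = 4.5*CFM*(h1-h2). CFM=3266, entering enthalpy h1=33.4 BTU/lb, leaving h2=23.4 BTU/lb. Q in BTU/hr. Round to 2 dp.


Q = 4.5 * 3266 * (33.4 - 23.4) = 146970.00 BTU/hr

146970.00 BTU/hr


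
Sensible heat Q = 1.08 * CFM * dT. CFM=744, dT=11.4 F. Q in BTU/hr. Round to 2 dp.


Q = 1.08 * 744 * 11.4 = 9160.13 BTU/hr

9160.13 BTU/hr


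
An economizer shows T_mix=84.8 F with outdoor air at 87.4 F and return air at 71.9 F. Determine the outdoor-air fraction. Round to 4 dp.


frac = (84.8 - 71.9) / (87.4 - 71.9) = 0.8323

0.8323


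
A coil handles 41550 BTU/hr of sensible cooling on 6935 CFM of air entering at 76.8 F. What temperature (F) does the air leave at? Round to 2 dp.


dT = 41550/(1.08*6935) = 5.5475
T_leave = 76.8 - 5.5475 = 71.25 F

71.25 F


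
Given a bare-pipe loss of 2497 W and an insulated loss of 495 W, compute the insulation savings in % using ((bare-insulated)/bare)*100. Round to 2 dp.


Savings = ((2497-495)/2497)*100 = 80.18 %

80.18 %


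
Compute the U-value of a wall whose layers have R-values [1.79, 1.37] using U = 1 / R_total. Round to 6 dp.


R_total = 1.79 + 1.37 = 3.16
U = 1/3.16 = 0.316456

0.316456


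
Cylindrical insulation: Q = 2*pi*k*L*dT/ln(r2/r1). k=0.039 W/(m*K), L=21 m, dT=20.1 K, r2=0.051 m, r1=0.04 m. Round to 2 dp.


Q = 2*pi*0.039*21*20.1/ln(0.051/0.04) = 425.75 W

425.75 W


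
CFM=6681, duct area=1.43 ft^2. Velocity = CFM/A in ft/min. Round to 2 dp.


V = 6681 / 1.43 = 4672.03 ft/min

4672.03 ft/min


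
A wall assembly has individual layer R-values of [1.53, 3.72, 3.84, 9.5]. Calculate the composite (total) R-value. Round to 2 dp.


R_total = 1.53 + 3.72 + 3.84 + 9.5 = 18.59

18.59


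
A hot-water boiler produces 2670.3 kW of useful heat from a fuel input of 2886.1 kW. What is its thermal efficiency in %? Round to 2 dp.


eta = (2670.3/2886.1)*100 = 92.52 %

92.52 %


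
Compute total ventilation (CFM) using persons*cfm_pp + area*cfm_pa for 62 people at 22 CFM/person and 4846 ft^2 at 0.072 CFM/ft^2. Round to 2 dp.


Total = 62*22 + 4846*0.072 = 1712.91 CFM

1712.91 CFM


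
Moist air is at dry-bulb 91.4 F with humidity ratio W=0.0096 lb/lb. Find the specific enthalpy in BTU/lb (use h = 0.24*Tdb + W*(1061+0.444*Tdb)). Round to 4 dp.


h = 0.24*91.4 + 0.0096*(1061+0.444*91.4) = 32.5112 BTU/lb

32.5112 BTU/lb


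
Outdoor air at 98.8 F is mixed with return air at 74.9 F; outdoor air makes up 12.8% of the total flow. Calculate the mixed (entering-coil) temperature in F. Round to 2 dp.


T_mix = 74.9 + (12.8/100)*(98.8-74.9) = 77.96 F

77.96 F


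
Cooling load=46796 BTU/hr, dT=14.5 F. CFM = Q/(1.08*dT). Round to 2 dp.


CFM = 46796 / (1.08 * 14.5) = 2988.25

2988.25 CFM


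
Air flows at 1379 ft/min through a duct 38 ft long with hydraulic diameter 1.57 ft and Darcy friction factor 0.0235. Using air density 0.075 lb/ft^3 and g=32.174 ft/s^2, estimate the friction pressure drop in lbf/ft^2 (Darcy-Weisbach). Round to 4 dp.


v_fps = 1379/60 = 22.9833 ft/s
dp = 0.0235*(38/1.57)*0.075*22.9833^2/(2*32.174) = 0.3502 lbf/ft^2

0.3502 lbf/ft^2


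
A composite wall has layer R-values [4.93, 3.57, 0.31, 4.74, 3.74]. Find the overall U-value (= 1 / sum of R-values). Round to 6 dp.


R_total = 4.93 + 3.57 + 0.31 + 4.74 + 3.74 = 17.29
U = 1/17.29 = 0.057837

0.057837


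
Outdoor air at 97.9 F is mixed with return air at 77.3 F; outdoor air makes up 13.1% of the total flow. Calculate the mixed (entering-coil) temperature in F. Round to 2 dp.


T_mix = 77.3 + (13.1/100)*(97.9-77.3) = 80.00 F

80.00 F


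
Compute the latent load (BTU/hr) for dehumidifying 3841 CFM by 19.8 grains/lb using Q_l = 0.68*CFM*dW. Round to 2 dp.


Q = 0.68 * 3841 * 19.8 = 51715.22 BTU/hr

51715.22 BTU/hr


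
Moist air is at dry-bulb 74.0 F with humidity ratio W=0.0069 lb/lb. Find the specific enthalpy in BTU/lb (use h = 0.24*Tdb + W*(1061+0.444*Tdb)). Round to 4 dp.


h = 0.24*74.0 + 0.0069*(1061+0.444*74.0) = 25.3076 BTU/lb

25.3076 BTU/lb


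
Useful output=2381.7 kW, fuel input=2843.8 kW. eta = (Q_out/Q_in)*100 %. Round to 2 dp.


eta = (2381.7/2843.8)*100 = 83.75 %

83.75 %


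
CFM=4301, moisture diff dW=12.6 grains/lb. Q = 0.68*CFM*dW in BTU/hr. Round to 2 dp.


Q = 0.68 * 4301 * 12.6 = 36850.97 BTU/hr

36850.97 BTU/hr


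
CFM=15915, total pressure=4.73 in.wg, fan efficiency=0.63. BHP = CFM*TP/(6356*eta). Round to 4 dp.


BHP = 15915 * 4.73 / (6356 * 0.63) = 18.7994 hp

18.7994 hp


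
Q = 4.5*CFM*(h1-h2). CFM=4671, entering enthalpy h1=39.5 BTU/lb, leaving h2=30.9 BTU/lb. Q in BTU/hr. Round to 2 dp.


Q = 4.5 * 4671 * (39.5 - 30.9) = 180767.70 BTU/hr

180767.70 BTU/hr


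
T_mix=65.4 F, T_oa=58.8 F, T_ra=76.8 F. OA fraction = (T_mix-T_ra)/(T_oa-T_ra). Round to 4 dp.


frac = (65.4 - 76.8) / (58.8 - 76.8) = 0.6333

0.6333


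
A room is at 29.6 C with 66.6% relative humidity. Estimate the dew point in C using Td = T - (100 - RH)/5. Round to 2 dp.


Td = 29.6 - (100-66.6)/5 = 22.92 C

22.92 C


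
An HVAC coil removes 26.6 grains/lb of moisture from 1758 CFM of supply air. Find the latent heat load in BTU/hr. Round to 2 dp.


Q = 0.68 * 1758 * 26.6 = 31798.70 BTU/hr

31798.70 BTU/hr


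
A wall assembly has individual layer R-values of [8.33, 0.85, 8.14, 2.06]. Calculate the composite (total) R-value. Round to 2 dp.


R_total = 8.33 + 0.85 + 8.14 + 2.06 = 19.38

19.38


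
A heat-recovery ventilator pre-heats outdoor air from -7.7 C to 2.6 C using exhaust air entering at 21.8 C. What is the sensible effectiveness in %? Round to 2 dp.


eff = (2.6-(-7.7))/(21.8-(-7.7))*100 = 34.92 %

34.92 %


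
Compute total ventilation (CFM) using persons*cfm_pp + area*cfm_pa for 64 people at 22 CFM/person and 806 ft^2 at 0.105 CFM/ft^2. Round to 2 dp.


Total = 64*22 + 806*0.105 = 1492.63 CFM

1492.63 CFM


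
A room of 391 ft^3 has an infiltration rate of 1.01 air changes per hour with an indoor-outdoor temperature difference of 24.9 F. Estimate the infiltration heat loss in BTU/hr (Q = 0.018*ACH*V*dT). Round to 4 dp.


Q = 0.018 * 1.01 * 391 * 24.9 = 176.9987 BTU/hr

176.9987 BTU/hr


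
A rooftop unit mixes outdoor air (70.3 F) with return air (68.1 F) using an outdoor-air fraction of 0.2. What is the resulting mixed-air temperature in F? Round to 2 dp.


T_mix = 0.2*70.3 + 0.8*68.1 = 68.54 F

68.54 F


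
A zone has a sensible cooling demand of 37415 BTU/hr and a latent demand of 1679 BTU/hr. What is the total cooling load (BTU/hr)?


Qt = 37415 + 1679 = 39094 BTU/hr

39094 BTU/hr


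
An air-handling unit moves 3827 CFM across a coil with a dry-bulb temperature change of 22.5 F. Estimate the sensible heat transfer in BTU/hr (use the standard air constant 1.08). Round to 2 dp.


Q = 1.08 * 3827 * 22.5 = 92996.10 BTU/hr

92996.10 BTU/hr


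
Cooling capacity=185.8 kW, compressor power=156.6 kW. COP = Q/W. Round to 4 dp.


COP = 185.8 / 156.6 = 1.1865

1.1865


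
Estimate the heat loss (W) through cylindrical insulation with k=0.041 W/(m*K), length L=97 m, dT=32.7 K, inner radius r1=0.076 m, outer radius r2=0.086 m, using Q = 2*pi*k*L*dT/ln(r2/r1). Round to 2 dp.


Q = 2*pi*0.041*97*32.7/ln(0.086/0.076) = 6610.22 W

6610.22 W


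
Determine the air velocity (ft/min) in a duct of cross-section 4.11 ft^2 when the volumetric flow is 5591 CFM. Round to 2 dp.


V = 5591 / 4.11 = 1360.34 ft/min

1360.34 ft/min


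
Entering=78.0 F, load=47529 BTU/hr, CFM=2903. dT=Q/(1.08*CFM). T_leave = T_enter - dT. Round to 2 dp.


dT = 47529/(1.08*2903) = 15.1596
T_leave = 78.0 - 15.1596 = 62.84 F

62.84 F


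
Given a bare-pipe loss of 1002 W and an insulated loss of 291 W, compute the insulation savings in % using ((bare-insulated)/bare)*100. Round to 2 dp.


Savings = ((1002-291)/1002)*100 = 70.96 %

70.96 %


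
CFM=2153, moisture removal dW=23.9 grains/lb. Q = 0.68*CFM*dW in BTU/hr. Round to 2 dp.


Q = 0.68 * 2153 * 23.9 = 34990.56 BTU/hr

34990.56 BTU/hr


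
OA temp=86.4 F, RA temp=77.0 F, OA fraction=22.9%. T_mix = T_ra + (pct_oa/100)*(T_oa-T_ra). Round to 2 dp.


T_mix = 77.0 + (22.9/100)*(86.4-77.0) = 79.15 F

79.15 F


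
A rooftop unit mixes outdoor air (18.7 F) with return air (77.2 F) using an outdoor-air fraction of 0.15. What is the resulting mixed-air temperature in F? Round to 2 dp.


T_mix = 0.15*18.7 + 0.85*77.2 = 68.43 F

68.43 F


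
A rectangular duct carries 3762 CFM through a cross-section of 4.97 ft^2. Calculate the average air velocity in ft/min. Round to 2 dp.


V = 3762 / 4.97 = 756.94 ft/min

756.94 ft/min


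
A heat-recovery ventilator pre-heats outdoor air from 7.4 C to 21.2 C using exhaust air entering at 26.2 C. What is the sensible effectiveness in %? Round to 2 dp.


eff = (21.2-7.4)/(26.2-7.4)*100 = 73.40 %

73.40 %


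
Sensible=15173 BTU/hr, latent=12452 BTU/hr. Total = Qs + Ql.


Qt = 15173 + 12452 = 27625 BTU/hr

27625 BTU/hr


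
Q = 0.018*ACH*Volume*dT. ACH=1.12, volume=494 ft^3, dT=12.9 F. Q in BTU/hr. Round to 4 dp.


Q = 0.018 * 1.12 * 494 * 12.9 = 128.4716 BTU/hr

128.4716 BTU/hr


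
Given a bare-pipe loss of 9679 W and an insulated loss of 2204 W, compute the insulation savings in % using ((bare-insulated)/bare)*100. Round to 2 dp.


Savings = ((9679-2204)/9679)*100 = 77.23 %

77.23 %


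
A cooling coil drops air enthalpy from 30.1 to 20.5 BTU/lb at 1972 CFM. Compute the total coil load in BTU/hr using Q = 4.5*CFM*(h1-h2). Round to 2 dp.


Q = 4.5 * 1972 * (30.1 - 20.5) = 85190.40 BTU/hr

85190.40 BTU/hr


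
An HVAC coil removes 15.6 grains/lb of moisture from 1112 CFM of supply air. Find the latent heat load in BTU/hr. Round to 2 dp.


Q = 0.68 * 1112 * 15.6 = 11796.10 BTU/hr

11796.10 BTU/hr


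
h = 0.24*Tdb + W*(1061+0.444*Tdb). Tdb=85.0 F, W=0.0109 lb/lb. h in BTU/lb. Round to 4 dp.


h = 0.24*85.0 + 0.0109*(1061+0.444*85.0) = 32.3763 BTU/lb

32.3763 BTU/lb


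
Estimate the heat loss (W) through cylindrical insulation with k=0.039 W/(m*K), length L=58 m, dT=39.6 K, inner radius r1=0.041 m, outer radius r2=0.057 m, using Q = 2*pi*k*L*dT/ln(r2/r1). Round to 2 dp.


Q = 2*pi*0.039*58*39.6/ln(0.057/0.041) = 1708.20 W

1708.20 W


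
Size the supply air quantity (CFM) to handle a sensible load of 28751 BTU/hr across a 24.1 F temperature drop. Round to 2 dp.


CFM = 28751 / (1.08 * 24.1) = 1104.62

1104.62 CFM


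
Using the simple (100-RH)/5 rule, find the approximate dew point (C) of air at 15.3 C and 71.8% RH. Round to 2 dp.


Td = 15.3 - (100-71.8)/5 = 9.66 C

9.66 C


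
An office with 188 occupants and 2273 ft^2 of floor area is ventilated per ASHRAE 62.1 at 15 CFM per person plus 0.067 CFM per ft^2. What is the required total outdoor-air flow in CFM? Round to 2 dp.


Total = 188*15 + 2273*0.067 = 2972.29 CFM

2972.29 CFM


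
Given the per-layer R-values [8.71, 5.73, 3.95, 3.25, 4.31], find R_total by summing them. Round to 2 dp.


R_total = 8.71 + 5.73 + 3.95 + 3.25 + 4.31 = 25.95

25.95


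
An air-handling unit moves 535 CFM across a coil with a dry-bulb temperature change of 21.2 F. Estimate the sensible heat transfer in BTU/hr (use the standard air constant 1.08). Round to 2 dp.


Q = 1.08 * 535 * 21.2 = 12249.36 BTU/hr

12249.36 BTU/hr


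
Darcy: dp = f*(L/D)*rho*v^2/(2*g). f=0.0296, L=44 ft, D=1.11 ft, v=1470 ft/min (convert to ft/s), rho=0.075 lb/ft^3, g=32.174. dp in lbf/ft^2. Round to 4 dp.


v_fps = 1470/60 = 24.5 ft/s
dp = 0.0296*(44/1.11)*0.075*24.5^2/(2*32.174) = 0.8209 lbf/ft^2

0.8209 lbf/ft^2


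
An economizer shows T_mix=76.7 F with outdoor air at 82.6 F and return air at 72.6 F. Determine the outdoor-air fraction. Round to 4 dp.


frac = (76.7 - 72.6) / (82.6 - 72.6) = 0.4100

0.4100


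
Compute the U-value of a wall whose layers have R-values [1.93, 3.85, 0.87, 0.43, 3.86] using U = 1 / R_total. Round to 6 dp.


R_total = 1.93 + 3.85 + 0.87 + 0.43 + 3.86 = 10.94
U = 1/10.94 = 0.091408

0.091408


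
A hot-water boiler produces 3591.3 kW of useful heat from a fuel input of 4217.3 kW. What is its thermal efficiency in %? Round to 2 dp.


eta = (3591.3/4217.3)*100 = 85.16 %

85.16 %


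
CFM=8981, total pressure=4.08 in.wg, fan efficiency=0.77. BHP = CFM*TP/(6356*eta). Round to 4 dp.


BHP = 8981 * 4.08 / (6356 * 0.77) = 7.4870 hp

7.4870 hp


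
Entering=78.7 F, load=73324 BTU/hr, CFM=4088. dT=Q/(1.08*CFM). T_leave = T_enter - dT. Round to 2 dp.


dT = 73324/(1.08*4088) = 16.6078
T_leave = 78.7 - 16.6078 = 62.09 F

62.09 F


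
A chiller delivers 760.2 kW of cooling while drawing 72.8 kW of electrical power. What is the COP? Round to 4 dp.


COP = 760.2 / 72.8 = 10.4423

10.4423


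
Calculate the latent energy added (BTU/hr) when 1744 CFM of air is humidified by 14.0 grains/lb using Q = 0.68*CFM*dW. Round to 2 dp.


Q = 0.68 * 1744 * 14.0 = 16602.88 BTU/hr

16602.88 BTU/hr


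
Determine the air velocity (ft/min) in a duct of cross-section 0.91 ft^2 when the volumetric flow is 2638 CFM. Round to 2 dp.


V = 2638 / 0.91 = 2898.90 ft/min

2898.90 ft/min


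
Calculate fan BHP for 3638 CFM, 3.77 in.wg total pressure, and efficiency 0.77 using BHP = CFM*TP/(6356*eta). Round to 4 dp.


BHP = 3638 * 3.77 / (6356 * 0.77) = 2.8024 hp

2.8024 hp


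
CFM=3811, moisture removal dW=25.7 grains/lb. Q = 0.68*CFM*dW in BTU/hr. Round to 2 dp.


Q = 0.68 * 3811 * 25.7 = 66601.04 BTU/hr

66601.04 BTU/hr


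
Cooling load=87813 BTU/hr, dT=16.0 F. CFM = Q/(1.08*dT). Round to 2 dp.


CFM = 87813 / (1.08 * 16.0) = 5081.77

5081.77 CFM


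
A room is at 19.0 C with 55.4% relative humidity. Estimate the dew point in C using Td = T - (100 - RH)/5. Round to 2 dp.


Td = 19.0 - (100-55.4)/5 = 10.08 C

10.08 C


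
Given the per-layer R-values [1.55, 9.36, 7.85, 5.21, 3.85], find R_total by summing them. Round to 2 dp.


R_total = 1.55 + 9.36 + 7.85 + 5.21 + 3.85 = 27.82

27.82


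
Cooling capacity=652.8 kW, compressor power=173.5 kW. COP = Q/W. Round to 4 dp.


COP = 652.8 / 173.5 = 3.7625

3.7625


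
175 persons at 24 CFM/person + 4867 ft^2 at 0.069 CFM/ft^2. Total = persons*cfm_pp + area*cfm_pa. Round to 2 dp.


Total = 175*24 + 4867*0.069 = 4535.82 CFM

4535.82 CFM


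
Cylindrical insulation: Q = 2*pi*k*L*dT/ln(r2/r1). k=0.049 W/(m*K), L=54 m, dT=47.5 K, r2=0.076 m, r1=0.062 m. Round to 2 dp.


Q = 2*pi*0.049*54*47.5/ln(0.076/0.062) = 3878.71 W

3878.71 W


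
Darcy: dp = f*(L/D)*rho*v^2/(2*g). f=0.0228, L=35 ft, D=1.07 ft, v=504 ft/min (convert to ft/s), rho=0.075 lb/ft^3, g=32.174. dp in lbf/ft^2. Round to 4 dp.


v_fps = 504/60 = 8.4 ft/s
dp = 0.0228*(35/1.07)*0.075*8.4^2/(2*32.174) = 0.0613 lbf/ft^2

0.0613 lbf/ft^2


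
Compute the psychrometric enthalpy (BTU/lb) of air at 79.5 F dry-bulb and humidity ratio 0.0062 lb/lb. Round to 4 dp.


h = 0.24*79.5 + 0.0062*(1061+0.444*79.5) = 25.8770 BTU/lb

25.8770 BTU/lb


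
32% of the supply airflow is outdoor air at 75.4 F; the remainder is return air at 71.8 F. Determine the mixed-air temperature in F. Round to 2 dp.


T_mix = 0.32*75.4 + 0.68*71.8 = 72.95 F

72.95 F


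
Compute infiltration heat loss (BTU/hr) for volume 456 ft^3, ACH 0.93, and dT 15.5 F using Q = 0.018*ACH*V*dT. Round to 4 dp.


Q = 0.018 * 0.93 * 456 * 15.5 = 118.3183 BTU/hr

118.3183 BTU/hr


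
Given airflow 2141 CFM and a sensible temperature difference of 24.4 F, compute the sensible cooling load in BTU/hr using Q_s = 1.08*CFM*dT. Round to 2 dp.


Q = 1.08 * 2141 * 24.4 = 56419.63 BTU/hr

56419.63 BTU/hr


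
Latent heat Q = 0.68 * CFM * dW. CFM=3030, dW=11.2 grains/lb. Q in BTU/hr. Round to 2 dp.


Q = 0.68 * 3030 * 11.2 = 23076.48 BTU/hr

23076.48 BTU/hr


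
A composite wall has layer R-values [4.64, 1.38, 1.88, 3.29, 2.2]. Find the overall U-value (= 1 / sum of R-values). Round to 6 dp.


R_total = 4.64 + 1.38 + 1.88 + 3.29 + 2.2 = 13.39
U = 1/13.39 = 0.074683

0.074683


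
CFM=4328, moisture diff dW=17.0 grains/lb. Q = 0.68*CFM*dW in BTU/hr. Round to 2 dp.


Q = 0.68 * 4328 * 17.0 = 50031.68 BTU/hr

50031.68 BTU/hr


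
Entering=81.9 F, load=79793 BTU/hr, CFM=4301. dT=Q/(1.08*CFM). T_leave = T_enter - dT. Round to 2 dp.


dT = 79793/(1.08*4301) = 17.1780
T_leave = 81.9 - 17.1780 = 64.72 F

64.72 F


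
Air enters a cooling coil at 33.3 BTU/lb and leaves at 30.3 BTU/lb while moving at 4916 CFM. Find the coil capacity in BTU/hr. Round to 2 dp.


Q = 4.5 * 4916 * (33.3 - 30.3) = 66366.00 BTU/hr

66366.00 BTU/hr


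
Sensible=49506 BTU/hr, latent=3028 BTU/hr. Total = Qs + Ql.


Qt = 49506 + 3028 = 52534 BTU/hr

52534 BTU/hr


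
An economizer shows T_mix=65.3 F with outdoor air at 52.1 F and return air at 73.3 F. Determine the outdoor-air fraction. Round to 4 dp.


frac = (65.3 - 73.3) / (52.1 - 73.3) = 0.3774

0.3774


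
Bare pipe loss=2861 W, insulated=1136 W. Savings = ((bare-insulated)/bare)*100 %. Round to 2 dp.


Savings = ((2861-1136)/2861)*100 = 60.29 %

60.29 %


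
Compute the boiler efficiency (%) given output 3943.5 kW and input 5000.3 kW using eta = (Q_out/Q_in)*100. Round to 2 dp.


eta = (3943.5/5000.3)*100 = 78.87 %

78.87 %


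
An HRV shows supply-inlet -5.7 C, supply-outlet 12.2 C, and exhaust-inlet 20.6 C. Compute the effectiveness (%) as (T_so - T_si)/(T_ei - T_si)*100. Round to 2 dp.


eff = (12.2-(-5.7))/(20.6-(-5.7))*100 = 68.06 %

68.06 %


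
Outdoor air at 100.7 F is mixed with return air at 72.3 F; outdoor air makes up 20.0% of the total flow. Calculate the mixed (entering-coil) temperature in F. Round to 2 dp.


T_mix = 72.3 + (20.0/100)*(100.7-72.3) = 77.98 F

77.98 F


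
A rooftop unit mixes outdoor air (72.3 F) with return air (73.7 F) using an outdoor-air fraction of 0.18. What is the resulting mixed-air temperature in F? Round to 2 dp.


T_mix = 0.18*72.3 + 0.82*73.7 = 73.45 F

73.45 F


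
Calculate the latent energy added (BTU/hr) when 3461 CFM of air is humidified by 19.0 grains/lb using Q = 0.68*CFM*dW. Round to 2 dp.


Q = 0.68 * 3461 * 19.0 = 44716.12 BTU/hr

44716.12 BTU/hr


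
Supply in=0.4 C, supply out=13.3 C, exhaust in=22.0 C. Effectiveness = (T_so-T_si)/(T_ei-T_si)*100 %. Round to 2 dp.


eff = (13.3-0.4)/(22.0-0.4)*100 = 59.72 %

59.72 %


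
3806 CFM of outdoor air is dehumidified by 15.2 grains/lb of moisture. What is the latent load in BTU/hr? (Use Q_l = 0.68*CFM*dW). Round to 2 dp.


Q = 0.68 * 3806 * 15.2 = 39338.82 BTU/hr

39338.82 BTU/hr


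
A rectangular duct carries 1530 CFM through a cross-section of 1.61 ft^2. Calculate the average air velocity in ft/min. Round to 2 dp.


V = 1530 / 1.61 = 950.31 ft/min

950.31 ft/min


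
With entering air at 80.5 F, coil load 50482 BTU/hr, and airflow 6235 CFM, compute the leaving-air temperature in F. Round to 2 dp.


dT = 50482/(1.08*6235) = 7.4968
T_leave = 80.5 - 7.4968 = 73.00 F

73.00 F


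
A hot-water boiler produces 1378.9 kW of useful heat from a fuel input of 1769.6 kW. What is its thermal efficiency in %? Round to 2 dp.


eta = (1378.9/1769.6)*100 = 77.92 %

77.92 %


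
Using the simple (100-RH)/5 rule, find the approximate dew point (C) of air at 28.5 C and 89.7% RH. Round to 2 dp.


Td = 28.5 - (100-89.7)/5 = 26.44 C

26.44 C


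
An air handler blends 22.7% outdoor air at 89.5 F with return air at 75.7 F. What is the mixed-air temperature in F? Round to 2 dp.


T_mix = 75.7 + (22.7/100)*(89.5-75.7) = 78.83 F

78.83 F


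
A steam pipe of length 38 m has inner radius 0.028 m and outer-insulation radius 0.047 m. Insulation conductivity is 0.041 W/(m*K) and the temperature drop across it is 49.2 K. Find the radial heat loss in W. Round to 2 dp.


Q = 2*pi*0.041*38*49.2/ln(0.047/0.028) = 929.89 W

929.89 W


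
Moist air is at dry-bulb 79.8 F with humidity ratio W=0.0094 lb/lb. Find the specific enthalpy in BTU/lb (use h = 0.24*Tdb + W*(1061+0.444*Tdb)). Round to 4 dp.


h = 0.24*79.8 + 0.0094*(1061+0.444*79.8) = 29.4585 BTU/lb

29.4585 BTU/lb


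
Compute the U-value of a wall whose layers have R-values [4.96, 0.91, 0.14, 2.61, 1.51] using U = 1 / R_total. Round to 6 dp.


R_total = 4.96 + 0.91 + 0.14 + 2.61 + 1.51 = 10.13
U = 1/10.13 = 0.098717

0.098717


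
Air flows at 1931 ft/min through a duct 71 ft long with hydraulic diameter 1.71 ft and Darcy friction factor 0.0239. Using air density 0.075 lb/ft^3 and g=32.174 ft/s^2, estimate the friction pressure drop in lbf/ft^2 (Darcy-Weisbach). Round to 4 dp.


v_fps = 1931/60 = 32.1833 ft/s
dp = 0.0239*(71/1.71)*0.075*32.1833^2/(2*32.174) = 1.1980 lbf/ft^2

1.1980 lbf/ft^2


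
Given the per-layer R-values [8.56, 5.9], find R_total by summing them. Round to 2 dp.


R_total = 8.56 + 5.9 = 14.46

14.46


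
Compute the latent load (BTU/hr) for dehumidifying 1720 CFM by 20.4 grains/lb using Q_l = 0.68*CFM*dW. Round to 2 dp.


Q = 0.68 * 1720 * 20.4 = 23859.84 BTU/hr

23859.84 BTU/hr


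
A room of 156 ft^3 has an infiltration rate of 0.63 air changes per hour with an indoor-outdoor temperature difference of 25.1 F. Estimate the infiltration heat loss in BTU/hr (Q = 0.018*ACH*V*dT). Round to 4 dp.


Q = 0.018 * 0.63 * 156 * 25.1 = 44.4029 BTU/hr

44.4029 BTU/hr


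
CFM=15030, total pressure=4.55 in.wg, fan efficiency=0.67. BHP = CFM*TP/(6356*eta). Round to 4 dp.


BHP = 15030 * 4.55 / (6356 * 0.67) = 16.0587 hp

16.0587 hp


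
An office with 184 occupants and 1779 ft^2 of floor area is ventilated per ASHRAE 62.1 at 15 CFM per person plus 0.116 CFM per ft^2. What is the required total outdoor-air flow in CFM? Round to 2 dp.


Total = 184*15 + 1779*0.116 = 2966.36 CFM

2966.36 CFM


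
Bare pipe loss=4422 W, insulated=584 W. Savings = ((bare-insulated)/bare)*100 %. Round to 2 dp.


Savings = ((4422-584)/4422)*100 = 86.79 %

86.79 %


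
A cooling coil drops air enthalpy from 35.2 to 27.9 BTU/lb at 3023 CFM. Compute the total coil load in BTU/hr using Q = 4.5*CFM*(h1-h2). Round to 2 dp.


Q = 4.5 * 3023 * (35.2 - 27.9) = 99305.55 BTU/hr

99305.55 BTU/hr


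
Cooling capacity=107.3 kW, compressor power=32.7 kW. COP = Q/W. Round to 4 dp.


COP = 107.3 / 32.7 = 3.2813

3.2813


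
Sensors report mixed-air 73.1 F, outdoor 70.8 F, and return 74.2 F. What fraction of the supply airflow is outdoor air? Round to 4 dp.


frac = (73.1 - 74.2) / (70.8 - 74.2) = 0.3235

0.3235
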